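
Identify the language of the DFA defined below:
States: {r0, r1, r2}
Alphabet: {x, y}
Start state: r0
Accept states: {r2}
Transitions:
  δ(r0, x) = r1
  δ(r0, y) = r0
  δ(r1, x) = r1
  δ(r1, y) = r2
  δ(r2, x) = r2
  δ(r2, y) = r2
Testing a few strings:
  'yxyy' → accept
  'y' → reject
  'xxxy' → accept
  'x' → reject
State roles: r0=no x seen yet; r1=seen a x, waiting for y; r2=substring xy seen
All strings over {x,y} containing the substring xy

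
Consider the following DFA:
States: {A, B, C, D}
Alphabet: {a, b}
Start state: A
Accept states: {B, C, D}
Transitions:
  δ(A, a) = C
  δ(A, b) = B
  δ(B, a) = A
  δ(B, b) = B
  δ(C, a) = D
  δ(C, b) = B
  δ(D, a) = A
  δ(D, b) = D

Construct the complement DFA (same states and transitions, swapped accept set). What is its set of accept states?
Complement accept states = All states \ Original accept states
= {A, B, C, D} \ {B, C, D}
{A}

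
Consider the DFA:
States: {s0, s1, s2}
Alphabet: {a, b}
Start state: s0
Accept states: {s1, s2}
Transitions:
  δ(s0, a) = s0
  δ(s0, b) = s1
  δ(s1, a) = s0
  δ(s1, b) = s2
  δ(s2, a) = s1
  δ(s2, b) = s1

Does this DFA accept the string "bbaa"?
Processing string "bbaa":
  s0 --b--> s1
  s1 --b--> s2
  s2 --a--> s1
  s1 --a--> s0
Final state: s0
Accept states: {s1, s2}
No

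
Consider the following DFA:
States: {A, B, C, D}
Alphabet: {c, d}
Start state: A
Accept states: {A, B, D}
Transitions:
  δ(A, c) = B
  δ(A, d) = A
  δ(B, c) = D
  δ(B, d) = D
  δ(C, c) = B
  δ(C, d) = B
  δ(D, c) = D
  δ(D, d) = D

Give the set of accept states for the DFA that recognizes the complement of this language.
Complement accept states = All states \ Original accept states
= {A, B, C, D} \ {A, B, D}
{C}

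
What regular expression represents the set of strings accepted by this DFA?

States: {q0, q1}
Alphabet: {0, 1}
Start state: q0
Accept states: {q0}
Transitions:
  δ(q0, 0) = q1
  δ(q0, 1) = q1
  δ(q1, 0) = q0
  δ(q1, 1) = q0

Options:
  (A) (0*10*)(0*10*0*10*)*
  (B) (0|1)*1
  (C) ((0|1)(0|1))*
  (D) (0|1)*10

Check each option against the DFA on short strings; one disagreement eliminates an option:
  (A) (0*10*)(0*10*0*10*)*: on ε the DFA stays in q0 and accepts (q0 ∈ Accept), but the regex does not match it → eliminate
  (B) (0|1)*1: on ε the DFA stays in q0 and accepts (q0 ∈ Accept), but the regex does not match it → eliminate
  (C) ((0|1)(0|1))*: agrees with the DFA on every string of length ≤ 6
  (D) (0|1)*10: on ε the DFA stays in q0 and accepts (q0 ∈ Accept), but the regex does not match it → eliminate
Only (C) is consistent with the DFA.
(C) ((0|1)(0|1))*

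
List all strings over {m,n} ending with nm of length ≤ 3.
nm, mnm, nnm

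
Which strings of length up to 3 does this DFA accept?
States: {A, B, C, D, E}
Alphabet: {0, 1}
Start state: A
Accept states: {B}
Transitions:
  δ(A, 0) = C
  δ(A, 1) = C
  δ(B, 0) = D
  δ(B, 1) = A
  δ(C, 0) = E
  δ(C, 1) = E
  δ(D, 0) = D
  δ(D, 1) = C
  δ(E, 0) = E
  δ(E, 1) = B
001, 011, 101, 111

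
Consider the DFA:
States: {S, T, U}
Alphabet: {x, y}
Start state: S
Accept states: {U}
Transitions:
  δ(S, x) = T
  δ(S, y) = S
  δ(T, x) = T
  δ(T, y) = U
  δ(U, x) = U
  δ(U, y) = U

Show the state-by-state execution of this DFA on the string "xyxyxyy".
read 'x': S → T
  read 'y': T → U
  read 'x': U → U
  read 'y': U → U
  read 'x': U → U
  read 'y': U → U
  read 'y': U → U
S -> T -> U -> U -> U -> U -> U -> U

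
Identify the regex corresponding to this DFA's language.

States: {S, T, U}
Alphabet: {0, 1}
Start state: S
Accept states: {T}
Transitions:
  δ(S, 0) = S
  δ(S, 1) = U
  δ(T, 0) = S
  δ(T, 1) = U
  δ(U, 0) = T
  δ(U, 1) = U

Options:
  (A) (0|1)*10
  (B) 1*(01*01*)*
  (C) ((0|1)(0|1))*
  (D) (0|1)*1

Check each option against the DFA on short strings; one disagreement eliminates an option:
  (A) (0|1)*10: agrees with the DFA on every string of length ≤ 6
  (B) 1*(01*01*)*: on ε the DFA stays in S and rejects (S ∉ Accept), but the regex matches it → eliminate
  (C) ((0|1)(0|1))*: on ε the DFA stays in S and rejects (S ∉ Accept), but the regex matches it → eliminate
  (D) (0|1)*1: on '1' the DFA goes S → U and rejects (U ∉ Accept), but the regex matches it → eliminate
Only (A) is consistent with the DFA.
(A) (0|1)*10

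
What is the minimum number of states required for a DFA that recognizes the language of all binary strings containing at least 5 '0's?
By Myhill–Nerode, count the distinguishable equivalence classes: 6 classes — having seen 0, 1, …, 4, or ≥5 copies of '0'; any two classes i < j (j ≤ 5) are distinguished by the string 0^(5−j), which takes class j to 5 copies (accepted) but leaves class i below 5 (rejected).
6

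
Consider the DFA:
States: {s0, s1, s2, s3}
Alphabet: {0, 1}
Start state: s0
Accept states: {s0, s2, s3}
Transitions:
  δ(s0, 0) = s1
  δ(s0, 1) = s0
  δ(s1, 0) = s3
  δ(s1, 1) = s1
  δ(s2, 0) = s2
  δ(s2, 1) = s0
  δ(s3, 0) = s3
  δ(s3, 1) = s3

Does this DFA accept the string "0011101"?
Processing string "0011101":
  s0 --0--> s1
  s1 --0--> s3
  s3 --1--> s3
  s3 --1--> s3
  s3 --1--> s3
  s3 --0--> s3
  s3 --1--> s3
Final state: s3
Accept states: {s0, s2, s3}
Yes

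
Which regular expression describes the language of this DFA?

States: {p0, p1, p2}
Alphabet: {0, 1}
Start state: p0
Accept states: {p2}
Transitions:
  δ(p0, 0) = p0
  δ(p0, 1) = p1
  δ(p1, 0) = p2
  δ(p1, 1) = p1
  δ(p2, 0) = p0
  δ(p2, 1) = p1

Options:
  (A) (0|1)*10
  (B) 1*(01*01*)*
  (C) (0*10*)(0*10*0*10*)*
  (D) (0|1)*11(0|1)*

Check each option against the DFA on short strings; one disagreement eliminates an option:
  (A) (0|1)*10: agrees with the DFA on every string of length ≤ 6
  (B) 1*(01*01*)*: on ε the DFA stays in p0 and rejects (p0 ∉ Accept), but the regex matches it → eliminate
  (C) (0*10*)(0*10*0*10*)*: on '1' the DFA goes p0 → p1 and rejects (p1 ∉ Accept), but the regex matches it → eliminate
  (D) (0|1)*11(0|1)*: on '10' the DFA goes p0 → p1 → p2 and accepts (p2 ∈ Accept), but the regex does not match it → eliminate
Only (A) is consistent with the DFA.
(A) (0|1)*10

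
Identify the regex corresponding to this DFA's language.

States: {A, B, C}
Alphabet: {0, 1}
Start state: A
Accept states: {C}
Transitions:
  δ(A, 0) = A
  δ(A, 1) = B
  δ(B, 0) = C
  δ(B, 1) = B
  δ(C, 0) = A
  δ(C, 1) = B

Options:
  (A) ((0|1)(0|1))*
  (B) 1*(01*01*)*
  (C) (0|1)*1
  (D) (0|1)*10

Check each option against the DFA on short strings; one disagreement eliminates an option:
  (A) ((0|1)(0|1))*: on ε the DFA stays in A and rejects (A ∉ Accept), but the regex matches it → eliminate
  (B) 1*(01*01*)*: on ε the DFA stays in A and rejects (A ∉ Accept), but the regex matches it → eliminate
  (C) (0|1)*1: on '1' the DFA goes A → B and rejects (B ∉ Accept), but the regex matches it → eliminate
  (D) (0|1)*10: agrees with the DFA on every string of length ≤ 6
Only (D) is consistent with the DFA.
(D) (0|1)*10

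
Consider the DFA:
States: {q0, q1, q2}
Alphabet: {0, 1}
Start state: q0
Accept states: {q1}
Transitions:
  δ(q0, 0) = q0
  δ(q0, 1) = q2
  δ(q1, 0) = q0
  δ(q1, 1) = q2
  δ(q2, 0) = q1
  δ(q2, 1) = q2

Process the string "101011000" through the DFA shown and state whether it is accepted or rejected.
Processing string "101011000":
  q0 --1--> q2
  q2 --0--> q1
  q1 --1--> q2
  q2 --0--> q1
  q1 --1--> q2
  q2 --1--> q2
  q2 --0--> q1
  q1 --0--> q0
  q0 --0--> q0
Final state: q0
Accept states: {q1}
No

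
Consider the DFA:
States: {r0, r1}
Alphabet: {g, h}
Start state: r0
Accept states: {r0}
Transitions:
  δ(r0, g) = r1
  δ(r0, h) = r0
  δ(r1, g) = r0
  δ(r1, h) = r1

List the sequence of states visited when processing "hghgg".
read 'h': r0 → r0
  read 'g': r0 → r1
  read 'h': r1 → r1
  read 'g': r1 → r0
  read 'g': r0 → r1
r0 -> r0 -> r1 -> r1 -> r0 -> r1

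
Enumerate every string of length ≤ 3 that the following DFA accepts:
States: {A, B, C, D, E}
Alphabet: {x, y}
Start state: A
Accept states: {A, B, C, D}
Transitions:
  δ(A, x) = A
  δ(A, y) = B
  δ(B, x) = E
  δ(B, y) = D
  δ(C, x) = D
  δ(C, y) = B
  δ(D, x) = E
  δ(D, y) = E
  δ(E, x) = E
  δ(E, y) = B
ε, x, y, xx, xy, yy, xxx, xxy, xyy, yxy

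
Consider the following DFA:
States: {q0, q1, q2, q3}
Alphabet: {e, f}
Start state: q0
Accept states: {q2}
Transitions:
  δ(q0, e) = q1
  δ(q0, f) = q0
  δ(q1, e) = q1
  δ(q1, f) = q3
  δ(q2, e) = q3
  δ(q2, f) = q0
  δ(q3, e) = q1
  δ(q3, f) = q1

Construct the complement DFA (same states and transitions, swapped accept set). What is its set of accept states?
Complement accept states = All states \ Original accept states
= {q0, q1, q2, q3} \ {q2}
{q0, q1, q3}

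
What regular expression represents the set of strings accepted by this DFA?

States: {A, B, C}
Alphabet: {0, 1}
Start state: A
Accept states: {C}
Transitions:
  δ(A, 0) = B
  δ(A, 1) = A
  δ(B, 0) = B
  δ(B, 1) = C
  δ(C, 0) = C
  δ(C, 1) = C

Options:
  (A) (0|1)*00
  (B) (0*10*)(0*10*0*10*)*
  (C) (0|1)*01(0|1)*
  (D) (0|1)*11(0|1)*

Check each option against the DFA on short strings; one disagreement eliminates an option:
  (A) (0|1)*00: on '00' the DFA goes A → B → B and rejects (B ∉ Accept), but the regex matches it → eliminate
  (B) (0*10*)(0*10*0*10*)*: on '1' the DFA goes A → A and rejects (A ∉ Accept), but the regex matches it → eliminate
  (C) (0|1)*01(0|1)*: agrees with the DFA on every string of length ≤ 6
  (D) (0|1)*11(0|1)*: on '01' the DFA goes A → B → C and accepts (C ∈ Accept), but the regex does not match it → eliminate
Only (C) is consistent with the DFA.
(C) (0|1)*01(0|1)*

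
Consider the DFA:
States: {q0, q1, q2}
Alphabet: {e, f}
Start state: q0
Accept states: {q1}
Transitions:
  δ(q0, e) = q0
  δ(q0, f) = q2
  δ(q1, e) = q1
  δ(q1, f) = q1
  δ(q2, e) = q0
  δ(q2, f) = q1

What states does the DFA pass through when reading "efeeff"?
read 'e': q0 → q0
  read 'f': q0 → q2
  read 'e': q2 → q0
  read 'e': q0 → q0
  read 'f': q0 → q2
  read 'f': q2 → q1
q0 -> q0 -> q2 -> q0 -> q0 -> q2 -> q1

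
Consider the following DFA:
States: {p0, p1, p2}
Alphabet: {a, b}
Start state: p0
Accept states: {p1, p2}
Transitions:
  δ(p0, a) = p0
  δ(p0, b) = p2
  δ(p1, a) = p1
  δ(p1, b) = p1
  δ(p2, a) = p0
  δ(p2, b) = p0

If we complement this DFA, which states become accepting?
Complement accept states = All states \ Original accept states
= {p0, p1, p2} \ {p1, p2}
{p0}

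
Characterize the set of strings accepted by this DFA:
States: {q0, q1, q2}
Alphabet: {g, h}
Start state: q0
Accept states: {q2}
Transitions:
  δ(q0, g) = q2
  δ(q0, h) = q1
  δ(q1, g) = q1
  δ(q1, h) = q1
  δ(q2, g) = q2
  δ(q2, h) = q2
Testing a few strings:
  'g' → accept
  'hg' → reject
  'ghh' → accept
  'gg' → accept
State roles: q0=no input read; q1=started with h (dead); q2=started with g
All strings over {g,h} starting with g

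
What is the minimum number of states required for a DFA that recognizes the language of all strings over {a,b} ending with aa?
By Myhill–Nerode, count the distinguishable equivalence classes: 3 classes — one per longest suffix of the input that is a prefix of 'aa' (lengths 0 through 2); only the length-2 class is accepting.
3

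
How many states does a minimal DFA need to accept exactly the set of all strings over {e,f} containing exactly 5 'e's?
By Myhill–Nerode, count the distinguishable equivalence classes: 7 classes — having seen 0, 1, …, 5, or >5 copies of 'e'; the count-5 class is the only accepting one and >5 is dead.
7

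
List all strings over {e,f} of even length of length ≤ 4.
ε, ee, ef, fe, ff, eeee, eeef, eefe, eeff, efee, efef, effe, efff, feee, feef, fefe, feff, ffee, ffef, fffe, ffff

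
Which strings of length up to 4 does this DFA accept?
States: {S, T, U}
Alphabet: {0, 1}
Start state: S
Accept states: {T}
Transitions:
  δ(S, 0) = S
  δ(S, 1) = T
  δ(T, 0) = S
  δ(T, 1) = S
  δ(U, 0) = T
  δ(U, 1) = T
1, 01, 001, 101, 111, 0001, 0101, 0111, 1001, 1101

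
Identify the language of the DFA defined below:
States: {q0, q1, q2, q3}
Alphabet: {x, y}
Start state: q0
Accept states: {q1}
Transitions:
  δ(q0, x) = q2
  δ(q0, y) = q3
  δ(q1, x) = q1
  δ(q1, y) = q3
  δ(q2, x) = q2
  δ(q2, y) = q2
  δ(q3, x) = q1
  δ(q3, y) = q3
Testing a few strings:
  'xy' → reject
  'yyx' → accept
  'x' → reject
  'yx' → accept
State roles: q0=no input read; q1=started with y, last symbol x; q2=started with x (dead); q3=started with y, last symbol y
All strings over {x,y} that start with y and end with x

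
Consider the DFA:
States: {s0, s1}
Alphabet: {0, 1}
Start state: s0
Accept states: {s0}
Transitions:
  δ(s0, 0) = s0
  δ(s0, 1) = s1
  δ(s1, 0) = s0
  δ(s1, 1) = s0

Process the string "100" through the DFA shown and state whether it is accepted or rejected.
Processing string "100":
  s0 --1--> s1
  s1 --0--> s0
  s0 --0--> s0
Final state: s0
Accept states: {s0}
Yes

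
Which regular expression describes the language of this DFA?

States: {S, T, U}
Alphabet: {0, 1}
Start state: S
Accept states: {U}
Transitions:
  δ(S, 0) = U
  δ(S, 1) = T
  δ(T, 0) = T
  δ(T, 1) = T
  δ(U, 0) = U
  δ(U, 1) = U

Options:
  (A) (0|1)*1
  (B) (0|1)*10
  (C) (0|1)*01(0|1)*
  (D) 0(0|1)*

Check each option against the DFA on short strings; one disagreement eliminates an option:
  (A) (0|1)*1: on '0' the DFA goes S → U and accepts (U ∈ Accept), but the regex does not match it → eliminate
  (B) (0|1)*10: on '0' the DFA goes S → U and accepts (U ∈ Accept), but the regex does not match it → eliminate
  (C) (0|1)*01(0|1)*: on '0' the DFA goes S → U and accepts (U ∈ Accept), but the regex does not match it → eliminate
  (D) 0(0|1)*: agrees with the DFA on every string of length ≤ 6
Only (D) is consistent with the DFA.
(D) 0(0|1)*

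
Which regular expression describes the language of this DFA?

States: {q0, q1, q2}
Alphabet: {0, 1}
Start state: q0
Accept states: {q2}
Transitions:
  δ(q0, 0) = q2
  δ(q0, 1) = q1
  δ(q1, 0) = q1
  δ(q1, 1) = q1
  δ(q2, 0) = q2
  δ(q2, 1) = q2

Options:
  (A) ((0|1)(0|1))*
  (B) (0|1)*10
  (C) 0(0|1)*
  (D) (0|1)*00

Check each option against the DFA on short strings; one disagreement eliminates an option:
  (A) ((0|1)(0|1))*: on ε the DFA stays in q0 and rejects (q0 ∉ Accept), but the regex matches it → eliminate
  (B) (0|1)*10: on '0' the DFA goes q0 → q2 and accepts (q2 ∈ Accept), but the regex does not match it → eliminate
  (C) 0(0|1)*: agrees with the DFA on every string of length ≤ 6
  (D) (0|1)*00: on '0' the DFA goes q0 → q2 and accepts (q2 ∈ Accept), but the regex does not match it → eliminate
Only (C) is consistent with the DFA.
(C) 0(0|1)*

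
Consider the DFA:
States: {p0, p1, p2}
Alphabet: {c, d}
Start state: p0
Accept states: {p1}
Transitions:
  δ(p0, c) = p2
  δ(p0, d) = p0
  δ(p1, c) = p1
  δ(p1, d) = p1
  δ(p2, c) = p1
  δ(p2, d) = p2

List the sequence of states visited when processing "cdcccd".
read 'c': p0 → p2
  read 'd': p2 → p2
  read 'c': p2 → p1
  read 'c': p1 → p1
  read 'c': p1 → p1
  read 'd': p1 → p1
p0 -> p2 -> p2 -> p1 -> p1 -> p1 -> p1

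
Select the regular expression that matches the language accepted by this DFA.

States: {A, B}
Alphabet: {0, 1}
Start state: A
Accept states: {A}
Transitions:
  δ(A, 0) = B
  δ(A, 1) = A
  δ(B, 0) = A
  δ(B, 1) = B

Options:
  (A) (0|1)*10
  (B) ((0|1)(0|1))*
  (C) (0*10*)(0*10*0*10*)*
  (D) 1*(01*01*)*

Check each option against the DFA on short strings; one disagreement eliminates an option:
  (A) (0|1)*10: on ε the DFA stays in A and accepts (A ∈ Accept), but the regex does not match it → eliminate
  (B) ((0|1)(0|1))*: on '1' the DFA goes A → A and accepts (A ∈ Accept), but the regex does not match it → eliminate
  (C) (0*10*)(0*10*0*10*)*: on ε the DFA stays in A and accepts (A ∈ Accept), but the regex does not match it → eliminate
  (D) 1*(01*01*)*: agrees with the DFA on every string of length ≤ 6
Only (D) is consistent with the DFA.
(D) 1*(01*01*)*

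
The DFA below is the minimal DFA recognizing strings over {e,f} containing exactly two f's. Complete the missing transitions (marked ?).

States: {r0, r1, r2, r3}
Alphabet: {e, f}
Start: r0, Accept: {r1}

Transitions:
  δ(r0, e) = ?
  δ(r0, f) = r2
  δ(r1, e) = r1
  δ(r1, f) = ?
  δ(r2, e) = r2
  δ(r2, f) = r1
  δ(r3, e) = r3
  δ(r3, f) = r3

From the language and accept set, identify what each state tracks — r0: zero f's; r1: two f's; r2: one f; r3: ≥ three f's (dead).
Each missing δ(q, a) is the state matching the new tracked value after reading a.
δ(r0, e) = r0; δ(r1, f) = r3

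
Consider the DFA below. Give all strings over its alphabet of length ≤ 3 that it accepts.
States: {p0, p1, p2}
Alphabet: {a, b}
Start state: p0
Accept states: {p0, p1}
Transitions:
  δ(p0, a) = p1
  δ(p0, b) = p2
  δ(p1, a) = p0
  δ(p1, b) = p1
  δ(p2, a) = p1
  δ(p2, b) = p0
ε, a, aa, ab, ba, bb, aaa, aba, abb, baa, bab, bba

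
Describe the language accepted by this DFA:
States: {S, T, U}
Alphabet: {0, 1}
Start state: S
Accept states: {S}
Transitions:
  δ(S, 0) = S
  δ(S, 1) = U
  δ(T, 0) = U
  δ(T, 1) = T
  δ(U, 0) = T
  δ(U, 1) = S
Testing a few strings:
  '0' → accept
  '0111' → reject
  '10' → reject
  '011' → accept
State roles: S=value ≡ 0 (mod 3); T=value ≡ 2 (mod 3); U=value ≡ 1 (mod 3)
All binary strings representing a multiple of 3 (read in base 2; leading zeros allowed and ε counts as 0)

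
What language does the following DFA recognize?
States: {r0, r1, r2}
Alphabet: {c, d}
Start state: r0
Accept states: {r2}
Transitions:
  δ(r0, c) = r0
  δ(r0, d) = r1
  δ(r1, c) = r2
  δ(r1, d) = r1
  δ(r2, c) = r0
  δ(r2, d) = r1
Testing a few strings:
  'ddcc' → reject
  'ddc' → accept
  'cccd' → reject
  'dccc' → reject
State roles: r0=no suffix match; r1=one trailing d; r2=suffix is dc
All strings over {c,d} ending with dc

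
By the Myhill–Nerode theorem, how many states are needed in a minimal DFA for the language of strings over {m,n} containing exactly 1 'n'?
By Myhill–Nerode, count the distinguishable equivalence classes: 3 classes — having seen 0, 1, or >1 copies of 'n'; the count-1 class is the only accepting one and >1 is dead.
3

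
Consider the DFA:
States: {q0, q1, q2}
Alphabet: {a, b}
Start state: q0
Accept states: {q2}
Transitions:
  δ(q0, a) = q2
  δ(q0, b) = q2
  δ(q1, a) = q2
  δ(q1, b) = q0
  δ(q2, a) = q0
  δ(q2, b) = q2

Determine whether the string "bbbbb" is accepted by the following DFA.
Processing string "bbbbb":
  q0 --b--> q2
  q2 --b--> q2
  q2 --b--> q2
  q2 --b--> q2
  q2 --b--> q2
Final state: q2
Accept states: {q2}
Yes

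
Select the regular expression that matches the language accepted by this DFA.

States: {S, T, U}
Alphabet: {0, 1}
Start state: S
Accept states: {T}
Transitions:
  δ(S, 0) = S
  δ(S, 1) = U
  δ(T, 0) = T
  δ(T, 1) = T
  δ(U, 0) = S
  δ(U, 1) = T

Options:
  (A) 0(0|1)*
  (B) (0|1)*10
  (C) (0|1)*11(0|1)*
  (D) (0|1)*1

Check each option against the DFA on short strings; one disagreement eliminates an option:
  (A) 0(0|1)*: on '0' the DFA goes S → S and rejects (S ∉ Accept), but the regex matches it → eliminate
  (B) (0|1)*10: on '10' the DFA goes S → U → S and rejects (S ∉ Accept), but the regex matches it → eliminate
  (C) (0|1)*11(0|1)*: agrees with the DFA on every string of length ≤ 6
  (D) (0|1)*1: on '1' the DFA goes S → U and rejects (U ∉ Accept), but the regex matches it → eliminate
Only (C) is consistent with the DFA.
(C) (0|1)*11(0|1)*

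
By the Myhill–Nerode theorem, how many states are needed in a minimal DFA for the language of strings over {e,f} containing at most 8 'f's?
By Myhill–Nerode, count the distinguishable equivalence classes: 10 classes — having seen 0, 1, …, 8, or >8 copies of 'f'; counts 0 through 8 are accepting and >8 is dead.
10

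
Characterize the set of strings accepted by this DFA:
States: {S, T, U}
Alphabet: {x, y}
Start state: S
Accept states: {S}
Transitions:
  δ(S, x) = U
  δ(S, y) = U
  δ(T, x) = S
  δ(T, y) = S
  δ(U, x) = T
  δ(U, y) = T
Testing a few strings:
  'xyy' → accept
  'yx' → reject
  'x' → reject
  'xyxy' → reject
State roles: S=length ≡ 0 (mod 3); T=length ≡ 2 (mod 3); U=length ≡ 1 (mod 3)
All strings over {x,y} whose length is a multiple of 3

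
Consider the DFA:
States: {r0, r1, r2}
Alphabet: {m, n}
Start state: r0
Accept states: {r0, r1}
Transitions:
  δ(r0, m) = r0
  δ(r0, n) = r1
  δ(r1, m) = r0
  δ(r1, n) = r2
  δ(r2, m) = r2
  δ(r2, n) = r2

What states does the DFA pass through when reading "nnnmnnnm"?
read 'n': r0 → r1
  read 'n': r1 → r2
  read 'n': r2 → r2
  read 'm': r2 → r2
  read 'n': r2 → r2
  read 'n': r2 → r2
  read 'n': r2 → r2
  read 'm': r2 → r2
r0 -> r1 -> r2 -> r2 -> r2 -> r2 -> r2 -> r2 -> r2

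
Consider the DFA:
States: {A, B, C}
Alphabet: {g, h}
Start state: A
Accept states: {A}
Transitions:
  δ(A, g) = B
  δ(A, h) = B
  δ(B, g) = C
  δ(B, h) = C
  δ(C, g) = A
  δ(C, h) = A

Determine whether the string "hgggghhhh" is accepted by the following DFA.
Processing string "hgggghhhh":
  A --h--> B
  B --g--> C
  C --g--> A
  A --g--> B
  B --g--> C
  C --h--> A
  A --h--> B
  B --h--> C
  C --h--> A
Final state: A
Accept states: {A}
Yes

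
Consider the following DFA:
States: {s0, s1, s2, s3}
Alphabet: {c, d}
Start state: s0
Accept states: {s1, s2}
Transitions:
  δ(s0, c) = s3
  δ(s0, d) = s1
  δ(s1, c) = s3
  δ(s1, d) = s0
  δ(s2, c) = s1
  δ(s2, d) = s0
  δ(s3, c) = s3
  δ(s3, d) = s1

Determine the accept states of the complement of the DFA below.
Complement accept states = All states \ Original accept states
= {s0, s1, s2, s3} \ {s1, s2}
{s0, s3}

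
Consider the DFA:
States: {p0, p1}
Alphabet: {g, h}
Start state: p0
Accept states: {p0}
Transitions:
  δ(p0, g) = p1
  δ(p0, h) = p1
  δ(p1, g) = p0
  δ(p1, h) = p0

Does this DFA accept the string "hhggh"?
Processing string "hhggh":
  p0 --h--> p1
  p1 --h--> p0
  p0 --g--> p1
  p1 --g--> p0
  p0 --h--> p1
Final state: p1
Accept states: {p0}
No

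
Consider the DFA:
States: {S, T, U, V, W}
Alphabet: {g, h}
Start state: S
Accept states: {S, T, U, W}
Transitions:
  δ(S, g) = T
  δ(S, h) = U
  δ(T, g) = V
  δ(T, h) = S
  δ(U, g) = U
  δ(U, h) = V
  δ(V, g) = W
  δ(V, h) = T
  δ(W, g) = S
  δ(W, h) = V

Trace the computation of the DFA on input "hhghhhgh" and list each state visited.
read 'h': S → U
  read 'h': U → V
  read 'g': V → W
  read 'h': W → V
  read 'h': V → T
  read 'h': T → S
  read 'g': S → T
  read 'h': T → S
S -> U -> V -> W -> V -> T -> S -> T -> S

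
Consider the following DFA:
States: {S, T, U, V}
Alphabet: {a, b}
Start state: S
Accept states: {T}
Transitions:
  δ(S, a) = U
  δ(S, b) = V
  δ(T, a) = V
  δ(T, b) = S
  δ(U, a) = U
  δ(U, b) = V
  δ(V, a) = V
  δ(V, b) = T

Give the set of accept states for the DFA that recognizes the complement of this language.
Complement accept states = All states \ Original accept states
= {S, T, U, V} \ {T}
{S, U, V}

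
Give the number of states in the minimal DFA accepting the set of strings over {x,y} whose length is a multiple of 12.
By Myhill–Nerode, count the distinguishable equivalence classes: 12 classes — one per residue of the length mod 12; class i is distinguished from class j by any string of length (12 − i) mod 12.
12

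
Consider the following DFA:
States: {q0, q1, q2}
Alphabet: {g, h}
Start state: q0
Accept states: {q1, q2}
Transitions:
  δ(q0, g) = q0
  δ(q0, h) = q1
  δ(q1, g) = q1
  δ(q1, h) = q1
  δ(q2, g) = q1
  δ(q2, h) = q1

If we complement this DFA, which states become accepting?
Complement accept states = All states \ Original accept states
= {q0, q1, q2} \ {q1, q2}
{q0}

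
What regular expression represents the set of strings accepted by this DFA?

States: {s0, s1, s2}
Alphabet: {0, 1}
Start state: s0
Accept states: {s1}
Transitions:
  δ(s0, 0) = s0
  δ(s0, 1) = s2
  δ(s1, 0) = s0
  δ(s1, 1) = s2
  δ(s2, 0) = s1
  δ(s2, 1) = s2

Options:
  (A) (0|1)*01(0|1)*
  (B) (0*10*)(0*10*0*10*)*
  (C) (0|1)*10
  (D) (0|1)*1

Check each option against the DFA on short strings; one disagreement eliminates an option:
  (A) (0|1)*01(0|1)*: on '01' the DFA goes s0 → s0 → s2 and rejects (s2 ∉ Accept), but the regex matches it → eliminate
  (B) (0*10*)(0*10*0*10*)*: on '1' the DFA goes s0 → s2 and rejects (s2 ∉ Accept), but the regex matches it → eliminate
  (C) (0|1)*10: agrees with the DFA on every string of length ≤ 6
  (D) (0|1)*1: on '1' the DFA goes s0 → s2 and rejects (s2 ∉ Accept), but the regex matches it → eliminate
Only (C) is consistent with the DFA.
(C) (0|1)*10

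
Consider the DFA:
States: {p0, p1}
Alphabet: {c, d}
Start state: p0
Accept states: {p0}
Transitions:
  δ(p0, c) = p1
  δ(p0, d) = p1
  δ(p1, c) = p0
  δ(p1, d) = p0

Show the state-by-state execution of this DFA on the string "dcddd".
read 'd': p0 → p1
  read 'c': p1 → p0
  read 'd': p0 → p1
  read 'd': p1 → p0
  read 'd': p0 → p1
p0 -> p1 -> p0 -> p1 -> p0 -> p1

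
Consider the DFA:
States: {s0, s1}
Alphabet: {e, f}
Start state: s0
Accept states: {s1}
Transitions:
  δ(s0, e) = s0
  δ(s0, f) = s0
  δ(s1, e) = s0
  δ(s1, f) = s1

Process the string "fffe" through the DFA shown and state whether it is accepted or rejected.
Processing string "fffe":
  s0 --f--> s0
  s0 --f--> s0
  s0 --f--> s0
  s0 --e--> s0
Final state: s0
Accept states: {s1}
No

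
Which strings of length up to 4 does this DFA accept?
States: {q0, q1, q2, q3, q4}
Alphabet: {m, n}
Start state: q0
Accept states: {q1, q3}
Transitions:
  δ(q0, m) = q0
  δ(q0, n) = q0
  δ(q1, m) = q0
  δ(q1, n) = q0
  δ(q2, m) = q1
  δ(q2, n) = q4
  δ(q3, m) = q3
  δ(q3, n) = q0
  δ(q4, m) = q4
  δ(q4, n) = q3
None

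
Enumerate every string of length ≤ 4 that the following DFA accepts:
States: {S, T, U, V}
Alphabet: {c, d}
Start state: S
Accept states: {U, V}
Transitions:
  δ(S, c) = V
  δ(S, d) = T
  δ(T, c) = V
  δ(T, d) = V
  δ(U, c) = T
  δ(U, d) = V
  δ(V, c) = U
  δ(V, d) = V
c, cc, cd, dc, dd, ccd, cdc, cdd, dcc, dcd, ddc, ddd, cccc, cccd, ccdc, ccdd, cdcd, cddc, cddd, dccd, dcdc, dcdd, ddcd, dddc, dddd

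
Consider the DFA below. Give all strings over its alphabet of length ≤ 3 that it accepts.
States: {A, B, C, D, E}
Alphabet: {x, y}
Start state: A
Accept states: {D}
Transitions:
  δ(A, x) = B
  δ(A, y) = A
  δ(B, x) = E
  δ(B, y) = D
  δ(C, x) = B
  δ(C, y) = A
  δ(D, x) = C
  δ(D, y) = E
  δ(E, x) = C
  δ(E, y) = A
xy, yxy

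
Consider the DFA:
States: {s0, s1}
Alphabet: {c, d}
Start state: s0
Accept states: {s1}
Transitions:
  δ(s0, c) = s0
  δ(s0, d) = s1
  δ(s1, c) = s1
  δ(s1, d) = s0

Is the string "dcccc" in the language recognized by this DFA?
Processing string "dcccc":
  s0 --d--> s1
  s1 --c--> s1
  s1 --c--> s1
  s1 --c--> s1
  s1 --c--> s1
Final state: s1
Accept states: {s1}
Yes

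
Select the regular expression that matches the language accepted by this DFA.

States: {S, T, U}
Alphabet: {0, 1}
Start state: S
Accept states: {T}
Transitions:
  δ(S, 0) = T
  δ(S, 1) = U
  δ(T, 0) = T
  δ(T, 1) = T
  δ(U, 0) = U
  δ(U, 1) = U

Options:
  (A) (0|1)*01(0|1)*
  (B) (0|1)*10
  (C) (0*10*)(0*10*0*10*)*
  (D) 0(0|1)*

Check each option against the DFA on short strings; one disagreement eliminates an option:
  (A) (0|1)*01(0|1)*: on '0' the DFA goes S → T and accepts (T ∈ Accept), but the regex does not match it → eliminate
  (B) (0|1)*10: on '0' the DFA goes S → T and accepts (T ∈ Accept), but the regex does not match it → eliminate
  (C) (0*10*)(0*10*0*10*)*: on '0' the DFA goes S → T and accepts (T ∈ Accept), but the regex does not match it → eliminate
  (D) 0(0|1)*: agrees with the DFA on every string of length ≤ 6
Only (D) is consistent with the DFA.
(D) 0(0|1)*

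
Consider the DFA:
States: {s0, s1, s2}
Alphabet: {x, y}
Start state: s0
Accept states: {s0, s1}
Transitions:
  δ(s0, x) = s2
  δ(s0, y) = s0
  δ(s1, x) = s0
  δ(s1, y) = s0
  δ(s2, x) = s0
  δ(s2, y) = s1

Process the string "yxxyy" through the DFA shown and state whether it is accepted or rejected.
Processing string "yxxyy":
  s0 --y--> s0
  s0 --x--> s2
  s2 --x--> s0
  s0 --y--> s0
  s0 --y--> s0
Final state: s0
Accept states: {s0, s1}
Yes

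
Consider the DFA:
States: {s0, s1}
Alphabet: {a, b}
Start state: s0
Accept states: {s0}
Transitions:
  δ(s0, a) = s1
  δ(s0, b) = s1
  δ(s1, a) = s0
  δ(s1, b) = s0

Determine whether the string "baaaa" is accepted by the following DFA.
Processing string "baaaa":
  s0 --b--> s1
  s1 --a--> s0
  s0 --a--> s1
  s1 --a--> s0
  s0 --a--> s1
Final state: s1
Accept states: {s0}
No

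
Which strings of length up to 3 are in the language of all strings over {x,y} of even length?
ε, xx, xy, yx, yy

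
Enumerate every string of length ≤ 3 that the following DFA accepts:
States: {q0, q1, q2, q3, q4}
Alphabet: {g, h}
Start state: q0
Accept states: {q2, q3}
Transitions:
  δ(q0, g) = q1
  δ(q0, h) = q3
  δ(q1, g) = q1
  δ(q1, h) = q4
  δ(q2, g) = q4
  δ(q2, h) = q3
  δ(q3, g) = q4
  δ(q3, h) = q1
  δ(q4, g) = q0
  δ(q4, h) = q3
h, ghh, hgh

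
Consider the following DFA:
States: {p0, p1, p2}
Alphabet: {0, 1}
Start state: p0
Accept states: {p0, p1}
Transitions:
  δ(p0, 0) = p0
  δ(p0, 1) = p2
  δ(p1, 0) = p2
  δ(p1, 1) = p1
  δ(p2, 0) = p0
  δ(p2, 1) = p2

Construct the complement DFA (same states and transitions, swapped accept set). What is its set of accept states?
Complement accept states = All states \ Original accept states
= {p0, p1, p2} \ {p0, p1}
{p2}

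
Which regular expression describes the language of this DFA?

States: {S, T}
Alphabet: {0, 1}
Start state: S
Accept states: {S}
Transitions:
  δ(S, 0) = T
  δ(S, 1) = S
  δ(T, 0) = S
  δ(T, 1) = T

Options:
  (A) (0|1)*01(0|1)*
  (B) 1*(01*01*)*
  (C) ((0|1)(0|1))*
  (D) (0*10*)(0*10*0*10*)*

Check each option against the DFA on short strings; one disagreement eliminates an option:
  (A) (0|1)*01(0|1)*: on ε the DFA stays in S and accepts (S ∈ Accept), but the regex does not match it → eliminate
  (B) 1*(01*01*)*: agrees with the DFA on every string of length ≤ 6
  (C) ((0|1)(0|1))*: on '1' the DFA goes S → S and accepts (S ∈ Accept), but the regex does not match it → eliminate
  (D) (0*10*)(0*10*0*10*)*: on ε the DFA stays in S and accepts (S ∈ Accept), but the regex does not match it → eliminate
Only (B) is consistent with the DFA.
(B) 1*(01*01*)*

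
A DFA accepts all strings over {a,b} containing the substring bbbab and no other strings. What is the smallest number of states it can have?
By Myhill–Nerode, count the distinguishable equivalence classes: 6 classes — one per longest suffix of the input that is a prefix of 'bbbab' (lengths 0 through 4), plus an absorbing 'already seen bbbab' class.
6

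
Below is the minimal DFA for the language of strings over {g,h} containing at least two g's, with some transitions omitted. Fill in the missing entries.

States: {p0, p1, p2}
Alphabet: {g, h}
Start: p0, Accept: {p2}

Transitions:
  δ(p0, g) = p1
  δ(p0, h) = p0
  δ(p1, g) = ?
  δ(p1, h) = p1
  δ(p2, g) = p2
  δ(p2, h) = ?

From the language and accept set, identify what each state tracks — p0: zero g's seen; p1: one g seen; p2: ≥ two g's seen.
Each missing δ(q, a) is the state matching the new tracked value after reading a.
δ(p1, g) = p2; δ(p2, h) = p2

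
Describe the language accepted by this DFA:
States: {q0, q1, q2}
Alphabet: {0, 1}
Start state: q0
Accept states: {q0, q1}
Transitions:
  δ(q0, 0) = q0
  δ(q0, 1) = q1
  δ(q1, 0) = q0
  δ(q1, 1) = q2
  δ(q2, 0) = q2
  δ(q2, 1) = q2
Testing a few strings:
  '1001' → accept
  '10' → accept
  '1' → accept
  '11' → reject
State roles: q0=last symbol not 1 (ok); q1=last symbol 1 (ok); q2=saw 11 (dead)
All binary strings with no two consecutive 1's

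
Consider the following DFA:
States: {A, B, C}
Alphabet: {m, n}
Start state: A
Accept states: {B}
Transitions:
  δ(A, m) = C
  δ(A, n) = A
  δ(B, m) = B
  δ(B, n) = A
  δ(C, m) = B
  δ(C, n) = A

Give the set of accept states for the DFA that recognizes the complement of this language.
Complement accept states = All states \ Original accept states
= {A, B, C} \ {B}
{A, C}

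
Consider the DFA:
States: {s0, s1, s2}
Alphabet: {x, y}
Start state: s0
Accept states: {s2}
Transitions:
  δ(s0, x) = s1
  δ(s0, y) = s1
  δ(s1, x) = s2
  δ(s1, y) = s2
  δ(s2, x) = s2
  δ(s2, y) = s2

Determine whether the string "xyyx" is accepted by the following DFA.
Processing string "xyyx":
  s0 --x--> s1
  s1 --y--> s2
  s2 --y--> s2
  s2 --x--> s2
Final state: s2
Accept states: {s2}
Yes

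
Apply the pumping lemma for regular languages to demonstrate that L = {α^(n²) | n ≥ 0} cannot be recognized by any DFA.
Assume L is regular with pumping length p. Idea: pumping adds a fixed amount, but gaps between consecutive squares grow.
Choose s = α^(p²) (length p² ≥ p). By the pumping lemma, s = xyz with |xy| ≤ p, |y| > 0, so |y| = k with 1 ≤ k ≤ p. Then |xy²z| = p²+k. Since p² < p²+k ≤ p²+p < (p+1)², the length p²+k lies strictly between consecutive squares, so it is not a perfect square and xy²z ∉ L.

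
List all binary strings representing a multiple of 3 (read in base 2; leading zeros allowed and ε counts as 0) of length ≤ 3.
ε, 0, 00, 11, 000, 011, 110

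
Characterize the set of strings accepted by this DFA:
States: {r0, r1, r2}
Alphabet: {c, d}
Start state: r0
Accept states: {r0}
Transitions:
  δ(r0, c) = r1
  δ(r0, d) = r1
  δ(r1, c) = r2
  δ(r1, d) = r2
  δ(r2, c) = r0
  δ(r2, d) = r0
Testing a few strings:
  'cc' → reject
  'ccc' → accept
  'ccdd' → reject
  'd' → reject
State roles: r0=length ≡ 0 (mod 3); r1=length ≡ 1 (mod 3); r2=length ≡ 2 (mod 3)
All strings over {c,d} whose length is a multiple of 3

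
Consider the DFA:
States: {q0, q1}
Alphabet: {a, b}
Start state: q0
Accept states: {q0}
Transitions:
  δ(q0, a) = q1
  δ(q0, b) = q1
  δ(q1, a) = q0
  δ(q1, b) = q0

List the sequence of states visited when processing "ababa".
read 'a': q0 → q1
  read 'b': q1 → q0
  read 'a': q0 → q1
  read 'b': q1 → q0
  read 'a': q0 → q1
q0 -> q1 -> q0 -> q1 -> q0 -> q1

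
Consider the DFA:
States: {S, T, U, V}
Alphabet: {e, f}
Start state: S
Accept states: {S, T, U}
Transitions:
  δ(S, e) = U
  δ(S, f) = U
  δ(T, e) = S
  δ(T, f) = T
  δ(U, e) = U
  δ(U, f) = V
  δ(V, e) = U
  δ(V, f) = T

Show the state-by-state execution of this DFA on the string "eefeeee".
read 'e': S → U
  read 'e': U → U
  read 'f': U → V
  read 'e': V → U
  read 'e': U → U
  read 'e': U → U
  read 'e': U → U
S -> U -> U -> V -> U -> U -> U -> U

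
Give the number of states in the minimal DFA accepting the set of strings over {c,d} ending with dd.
By Myhill–Nerode, count the distinguishable equivalence classes: 3 classes — one per longest suffix of the input that is a prefix of 'dd' (lengths 0 through 2); only the length-2 class is accepting.
3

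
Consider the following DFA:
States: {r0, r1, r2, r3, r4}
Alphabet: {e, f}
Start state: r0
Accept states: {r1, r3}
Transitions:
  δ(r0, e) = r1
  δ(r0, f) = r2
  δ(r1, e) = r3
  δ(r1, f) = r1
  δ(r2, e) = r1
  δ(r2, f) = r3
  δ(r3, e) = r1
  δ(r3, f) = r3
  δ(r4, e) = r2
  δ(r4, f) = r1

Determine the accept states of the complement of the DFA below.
Complement accept states = All states \ Original accept states
= {r0, r1, r2, r3, r4} \ {r1, r3}
{r0, r2, r4}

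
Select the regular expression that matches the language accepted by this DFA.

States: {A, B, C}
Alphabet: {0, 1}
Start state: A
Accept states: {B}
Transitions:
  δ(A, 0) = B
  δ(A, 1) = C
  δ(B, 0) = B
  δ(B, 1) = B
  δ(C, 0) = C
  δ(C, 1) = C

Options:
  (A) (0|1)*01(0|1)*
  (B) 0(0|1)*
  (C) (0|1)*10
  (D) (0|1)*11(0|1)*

Check each option against the DFA on short strings; one disagreement eliminates an option:
  (A) (0|1)*01(0|1)*: on '0' the DFA goes A → B and accepts (B ∈ Accept), but the regex does not match it → eliminate
  (B) 0(0|1)*: agrees with the DFA on every string of length ≤ 6
  (C) (0|1)*10: on '0' the DFA goes A → B and accepts (B ∈ Accept), but the regex does not match it → eliminate
  (D) (0|1)*11(0|1)*: on '0' the DFA goes A → B and accepts (B ∈ Accept), but the regex does not match it → eliminate
Only (B) is consistent with the DFA.
(B) 0(0|1)*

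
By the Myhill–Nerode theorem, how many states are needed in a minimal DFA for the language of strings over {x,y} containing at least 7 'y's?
By Myhill–Nerode, count the distinguishable equivalence classes: 8 classes — having seen 0, 1, …, 6, or ≥7 copies of 'y'; any two classes i < j (j ≤ 7) are distinguished by the string y^(7−j), which takes class j to 7 copies (accepted) but leaves class i below 7 (rejected).
8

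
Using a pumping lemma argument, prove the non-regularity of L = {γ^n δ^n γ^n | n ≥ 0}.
Assume L is regular with pumping length p. Idea: pumping the first γ-block unbalances it against the other two.
Choose s = γ^p δ^p γ^p ∈ L (|s| = 3p ≥ p). By the pumping lemma, s = xyz with |xy| ≤ p, |y| > 0, so y = γ^k with k ≥ 1, inside the first γ-block. Then xy²z = γ^(p+k) δ^p γ^p. The first block has length p+k ≠ p, so the three block lengths are no longer equal and xy²z ∉ L.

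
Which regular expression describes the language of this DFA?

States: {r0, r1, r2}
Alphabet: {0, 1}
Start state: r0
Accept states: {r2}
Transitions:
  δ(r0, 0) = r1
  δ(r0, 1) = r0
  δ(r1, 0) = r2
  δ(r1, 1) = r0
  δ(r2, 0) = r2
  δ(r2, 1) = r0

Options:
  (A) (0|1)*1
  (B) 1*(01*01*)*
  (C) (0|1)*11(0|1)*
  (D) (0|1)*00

Check each option against the DFA on short strings; one disagreement eliminates an option:
  (A) (0|1)*1: on '1' the DFA goes r0 → r0 and rejects (r0 ∉ Accept), but the regex matches it → eliminate
  (B) 1*(01*01*)*: on ε the DFA stays in r0 and rejects (r0 ∉ Accept), but the regex matches it → eliminate
  (C) (0|1)*11(0|1)*: on '00' the DFA goes r0 → r1 → r2 and accepts (r2 ∈ Accept), but the regex does not match it → eliminate
  (D) (0|1)*00: agrees with the DFA on every string of length ≤ 6
Only (D) is consistent with the DFA.
(D) (0|1)*00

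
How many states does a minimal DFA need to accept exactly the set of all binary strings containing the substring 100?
By Myhill–Nerode, count the distinguishable equivalence classes: 4 classes — one per longest suffix of the input that is a prefix of '100' (lengths 0 through 2), plus an absorbing 'already seen 100' class.
4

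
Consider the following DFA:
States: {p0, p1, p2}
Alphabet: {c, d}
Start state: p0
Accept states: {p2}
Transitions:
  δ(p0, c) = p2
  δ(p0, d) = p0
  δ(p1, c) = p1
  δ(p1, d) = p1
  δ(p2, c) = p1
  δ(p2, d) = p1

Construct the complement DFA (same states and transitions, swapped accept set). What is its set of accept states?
Complement accept states = All states \ Original accept states
= {p0, p1, p2} \ {p2}
{p0, p1}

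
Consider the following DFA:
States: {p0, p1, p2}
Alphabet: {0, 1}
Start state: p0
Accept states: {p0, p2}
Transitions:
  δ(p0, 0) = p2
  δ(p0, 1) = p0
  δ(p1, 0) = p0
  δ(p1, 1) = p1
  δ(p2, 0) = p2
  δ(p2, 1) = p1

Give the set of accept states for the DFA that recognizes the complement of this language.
Complement accept states = All states \ Original accept states
= {p0, p1, p2} \ {p0, p2}
{p1}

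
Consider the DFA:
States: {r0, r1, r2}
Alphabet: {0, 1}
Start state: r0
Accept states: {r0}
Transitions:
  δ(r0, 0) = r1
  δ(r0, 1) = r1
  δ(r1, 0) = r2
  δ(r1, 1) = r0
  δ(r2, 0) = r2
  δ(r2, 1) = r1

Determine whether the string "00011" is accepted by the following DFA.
Processing string "00011":
  r0 --0--> r1
  r1 --0--> r2
  r2 --0--> r2
  r2 --1--> r1
  r1 --1--> r0
Final state: r0
Accept states: {r0}
Yes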